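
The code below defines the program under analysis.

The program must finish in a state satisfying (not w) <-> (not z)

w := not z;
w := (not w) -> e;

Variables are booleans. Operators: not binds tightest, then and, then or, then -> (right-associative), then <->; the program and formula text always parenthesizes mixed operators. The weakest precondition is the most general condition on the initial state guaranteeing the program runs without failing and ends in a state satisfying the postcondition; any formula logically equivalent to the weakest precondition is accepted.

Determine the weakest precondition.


Working backward. After the program, (not w) <-> (not z) must hold.
Before w := (not w) -> e: (not ((not w) -> e)) <-> (not z)
Before w := not z: (not (z -> e)) <-> (not z)
Answer: WP = (not (z -> e)) <-> (not z)


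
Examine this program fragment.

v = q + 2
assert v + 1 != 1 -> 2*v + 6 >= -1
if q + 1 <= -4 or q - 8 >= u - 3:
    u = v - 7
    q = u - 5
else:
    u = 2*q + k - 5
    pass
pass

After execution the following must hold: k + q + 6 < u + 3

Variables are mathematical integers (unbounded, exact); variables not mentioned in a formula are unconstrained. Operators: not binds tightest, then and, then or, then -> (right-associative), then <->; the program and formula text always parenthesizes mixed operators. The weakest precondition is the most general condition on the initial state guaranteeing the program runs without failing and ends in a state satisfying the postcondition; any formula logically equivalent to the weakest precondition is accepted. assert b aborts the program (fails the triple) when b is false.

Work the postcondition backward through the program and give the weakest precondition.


Working backward. After the program, the postcondition k + q + 6 < u + 3 must hold; in canonical form it is k + q < u - 3.
Before skip: k + q < u - 3
Then branch requires k < 2; else branch requires q > 8.
Before the if: ((q <= -5 or q >= u + 5) -> k < 2) and ((not (q <= -5 or q >= u + 5)) -> q > 8)
Before assert v + 1 != 1 -> 2*v + 6 >= -1: (v != 0 -> 2*v >= -7) and ((q <= -5 or q >= u + 5) -> k < 2) and ((not (q <= -5 or q >= u + 5)) -> q > 8)
Before v := q + 2: (q != -2 -> 2*q >= -11) and ((q <= -5 or q >= u + 5) -> k < 2) and ((not (q <= -5 or q >= u + 5)) -> q > 8)
Answer: WP = (q != -2 -> 2*q >= -11) and ((q <= -5 or q >= u + 5) -> k < 2) and ((not (q <= -5 or q >= u + 5)) -> q > 8)


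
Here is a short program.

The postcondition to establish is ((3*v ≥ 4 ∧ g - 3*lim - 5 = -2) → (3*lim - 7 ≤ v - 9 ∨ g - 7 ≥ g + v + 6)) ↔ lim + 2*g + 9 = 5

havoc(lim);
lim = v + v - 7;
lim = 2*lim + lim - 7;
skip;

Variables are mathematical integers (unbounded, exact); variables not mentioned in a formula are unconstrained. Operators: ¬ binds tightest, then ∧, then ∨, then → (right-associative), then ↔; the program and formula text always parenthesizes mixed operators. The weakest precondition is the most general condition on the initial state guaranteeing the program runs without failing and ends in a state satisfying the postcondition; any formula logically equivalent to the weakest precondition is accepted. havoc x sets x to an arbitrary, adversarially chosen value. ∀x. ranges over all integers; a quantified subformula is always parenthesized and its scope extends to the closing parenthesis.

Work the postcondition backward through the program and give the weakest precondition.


Working backward. After the program, the postcondition ((3*v ≥ 4 ∧ g - 3*lim - 5 = -2) → (3*lim - 7 ≤ v - 9 ∨ g - 7 ≥ g + v + 6)) ↔ lim + 2*g + 9 = 5 must hold; in canonical form it is ((3*v ≥ 4 ∧ g = 3*lim + 3) → (3*lim ≤ v - 2 ∨ v ≤ -13)) ↔ 2*g + lim = -4.
Before skip: ((3*v ≥ 4 ∧ g = 3*lim + 3) → (3*lim ≤ v - 2 ∨ v ≤ -13)) ↔ 2*g + lim = -4
Before lim := 2*lim + lim - 7: ((3*v ≥ 4 ∧ g = 9*lim - 18) → (9*lim ≤ v + 19 ∨ v ≤ -13)) ↔ 2*g + 3*lim = 3
Before lim := v + v - 7: ((3*v ≥ 4 ∧ g = 18*v - 81) → (17*v ≤ 82 ∨ v ≤ -13)) ↔ 2*g + 6*v = 24
Before havoc lim: ((3*v ≥ 4 ∧ g = 18*v - 81) → (17*v ≤ 82 ∨ v ≤ -13)) ↔ 2*g + 6*v = 24
Answer: WP = ((3*v ≥ 4 ∧ g = 18*v - 81) → (17*v ≤ 82 ∨ v ≤ -13)) ↔ 2*g + 6*v = 24


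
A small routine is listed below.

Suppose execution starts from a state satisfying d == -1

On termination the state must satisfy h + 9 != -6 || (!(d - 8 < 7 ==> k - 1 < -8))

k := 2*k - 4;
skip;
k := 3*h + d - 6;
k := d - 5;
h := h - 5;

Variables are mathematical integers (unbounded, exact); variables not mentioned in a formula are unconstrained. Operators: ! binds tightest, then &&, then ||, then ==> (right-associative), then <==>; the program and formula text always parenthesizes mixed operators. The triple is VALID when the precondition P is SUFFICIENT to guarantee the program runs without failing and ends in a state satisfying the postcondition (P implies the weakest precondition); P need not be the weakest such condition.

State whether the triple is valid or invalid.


Working backward. After the program, the postcondition h + 9 != -6 || (!(d - 8 < 7 ==> k - 1 < -8)) must hold; in canonical form it is h != -15 || (!(d < 15 ==> k < -7)).
Before h := h - 5: h != -10 || (!(d < 15 ==> k < -7))
Before k := d - 5: h != -10 || (!(d < 15 ==> d < -2))
Before k := 3*h + d - 6: h != -10 || (!(d < 15 ==> d < -2))
Before skip: h != -10 || (!(d < 15 ==> d < -2))
Before k := 2*k - 4: h != -10 || (!(d < 15 ==> d < -2))
The weakest precondition is h != -10 || (!(d < 15 ==> d < -2)).
Check whether d == -1 implies it.
Every state satisfying the precondition satisfies the weakest precondition: the implication holds.
Answer: valid


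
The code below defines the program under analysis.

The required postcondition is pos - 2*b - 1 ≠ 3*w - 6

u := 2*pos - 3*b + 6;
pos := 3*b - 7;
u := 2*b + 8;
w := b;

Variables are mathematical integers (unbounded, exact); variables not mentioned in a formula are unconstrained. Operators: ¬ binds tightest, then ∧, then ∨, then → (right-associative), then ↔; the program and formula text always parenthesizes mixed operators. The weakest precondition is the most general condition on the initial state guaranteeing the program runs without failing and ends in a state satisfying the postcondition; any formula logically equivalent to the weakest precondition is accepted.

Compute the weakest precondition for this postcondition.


Working backward. After the program, the postcondition pos - 2*b - 1 ≠ 3*w - 6 must hold; in canonical form it is pos ≠ 2*b + 3*w - 5.
Before w := b: pos ≠ 5*b - 5
Before u := 2*b + 8: pos ≠ 5*b - 5
Before pos := 3*b - 7: 2*b ≠ -2
Before u := 2*pos - 3*b + 6: 2*b ≠ -2
Answer: WP = 2*b ≠ -2


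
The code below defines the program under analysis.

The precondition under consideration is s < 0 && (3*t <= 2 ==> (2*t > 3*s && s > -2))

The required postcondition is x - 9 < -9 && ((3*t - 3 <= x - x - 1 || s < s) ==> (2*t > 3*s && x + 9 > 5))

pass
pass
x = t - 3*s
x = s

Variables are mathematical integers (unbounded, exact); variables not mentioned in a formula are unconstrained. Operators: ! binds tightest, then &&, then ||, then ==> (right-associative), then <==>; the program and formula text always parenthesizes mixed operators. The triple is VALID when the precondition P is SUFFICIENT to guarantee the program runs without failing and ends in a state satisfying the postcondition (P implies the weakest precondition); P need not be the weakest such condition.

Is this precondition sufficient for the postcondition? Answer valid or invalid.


Working backward. After the program, the postcondition x - 9 < -9 && ((3*t - 3 <= x - x - 1 || s < s) ==> (2*t > 3*s && x + 9 > 5)) must hold; in canonical form it is x < 0 && (3*t <= 2 ==> (2*t > 3*s && x > -4)).
Before x := s: s < 0 && (3*t <= 2 ==> (2*t > 3*s && s > -4))
Before x := t - 3*s: s < 0 && (3*t <= 2 ==> (2*t > 3*s && s > -4))
Before skip: s < 0 && (3*t <= 2 ==> (2*t > 3*s && s > -4))
Before skip: s < 0 && (3*t <= 2 ==> (2*t > 3*s && s > -4))
The weakest precondition is s < 0 && (3*t <= 2 ==> (2*t > 3*s && s > -4)).
Check whether s < 0 && (3*t <= 2 ==> (2*t > 3*s && s > -2)) implies it.
Every state satisfying the precondition satisfies the weakest precondition: the implication holds.
Answer: valid


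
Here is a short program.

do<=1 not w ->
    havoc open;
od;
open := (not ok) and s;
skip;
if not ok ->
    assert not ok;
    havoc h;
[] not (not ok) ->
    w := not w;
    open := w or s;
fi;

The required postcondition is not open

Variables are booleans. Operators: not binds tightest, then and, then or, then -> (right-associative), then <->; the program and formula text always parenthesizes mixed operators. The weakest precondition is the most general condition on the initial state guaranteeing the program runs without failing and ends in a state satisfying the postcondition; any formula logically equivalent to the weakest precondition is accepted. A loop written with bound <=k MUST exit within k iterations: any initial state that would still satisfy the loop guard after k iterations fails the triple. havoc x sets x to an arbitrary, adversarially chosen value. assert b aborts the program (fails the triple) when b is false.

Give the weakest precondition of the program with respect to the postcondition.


Working backward. After the program, not open must hold.
Then branch requires (not ok) and (not open); else branch requires not ((not w) or s).
Before the if: ((not ok) -> ((not ok) and (not open))) and (ok -> (not ((not w) or s)))
Before skip: ((not ok) -> ((not ok) and (not open))) and (ok -> (not ((not w) or s)))
Before open := (not ok) and s: ((not ok) -> ((not ok) and (not ((not ok) and s)))) and (ok -> (not ((not w) or s)))
Before the loop (bound <=1), unroll the exhaustion recursion (WP_0 = exit-now case; WP_j = one more guarded iteration, up to j = 1):
  WP_0: w and ((not ok) -> ((not ok) and (not ((not ok) and s)))) and (ok -> (not ((not w) or s)))
  WP_1: ((not w) -> (w and ((not ok) -> ((not ok) and (not ((not ok) and s)))) and (ok -> (not ((not w) or s))))) and (w -> (((not ok) -> ((not ok) and (not ((not ok) and s)))) and (ok -> (not ((not w) or s)))))
So before the loop: ((not w) -> (w and ((not ok) -> ((not ok) and (not ((not ok) and s)))) and (ok -> (not ((not w) or s))))) and (w -> (((not ok) -> ((not ok) and (not ((not ok) and s)))) and (ok -> (not ((not w) or s)))))
Answer: WP = ((not w) -> (w and ((not ok) -> ((not ok) and (not ((not ok) and s)))) and (ok -> (not ((not w) or s))))) and (w -> (((not ok) -> ((not ok) and (not ((not ok) and s)))) and (ok -> (not ((not w) or s)))))


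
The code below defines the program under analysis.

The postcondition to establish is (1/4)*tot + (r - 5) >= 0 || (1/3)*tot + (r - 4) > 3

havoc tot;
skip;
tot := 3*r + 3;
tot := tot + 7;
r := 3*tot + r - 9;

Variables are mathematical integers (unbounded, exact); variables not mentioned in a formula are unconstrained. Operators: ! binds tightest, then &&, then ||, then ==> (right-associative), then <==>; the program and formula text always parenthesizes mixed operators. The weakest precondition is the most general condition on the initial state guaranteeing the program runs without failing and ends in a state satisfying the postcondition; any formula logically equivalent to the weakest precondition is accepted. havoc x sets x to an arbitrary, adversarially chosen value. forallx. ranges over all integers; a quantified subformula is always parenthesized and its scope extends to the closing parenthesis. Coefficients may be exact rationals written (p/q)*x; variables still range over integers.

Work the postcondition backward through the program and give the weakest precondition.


Working backward. After the program, the postcondition (1/4)*tot + (r - 5) >= 0 || (1/3)*tot + (r - 4) > 3 must hold; in canonical form it is r + (1/4)*tot >= 5 || r + (1/3)*tot > 7.
Before r := 3*tot + r - 9: r + (13/4)*tot >= 14 || r + (10/3)*tot > 16
Before tot := tot + 7: r + (13/4)*tot >= -35/4 || r + (10/3)*tot > -22/3
Before tot := 3*r + 3: (43/4)*r >= -37/2 || 11*r > -52/3
Before skip: (43/4)*r >= -37/2 || 11*r > -52/3
Before havoc tot: (43/4)*r >= -37/2 || 11*r > -52/3
Answer: WP = (43/4)*r >= -37/2 || 11*r > -52/3


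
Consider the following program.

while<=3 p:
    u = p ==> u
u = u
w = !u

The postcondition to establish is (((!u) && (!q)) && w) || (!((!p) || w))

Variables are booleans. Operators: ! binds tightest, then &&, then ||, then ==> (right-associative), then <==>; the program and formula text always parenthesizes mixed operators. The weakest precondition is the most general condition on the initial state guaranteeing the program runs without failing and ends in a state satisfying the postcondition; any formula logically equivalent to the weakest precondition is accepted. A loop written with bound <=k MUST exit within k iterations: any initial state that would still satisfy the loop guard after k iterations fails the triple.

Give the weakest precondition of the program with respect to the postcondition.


Working backward. After the program, the postcondition (((!u) && (!q)) && w) || (!((!p) || w)) must hold; in canonical form it is ((!u) && (!q) && w) || (!((!p) || w)).
Before w := !u: ((!u) && (!q)) || (!((!p) || (!u)))
Before u := u: ((!u) && (!q)) || (!((!p) || (!u)))
Before the loop (bound <=3), unroll the exhaustion recursion (WP_0 = exit-now case; WP_j = one more guarded iteration, up to j = 3):
  WP_0: (!p) && (((!u) && (!q)) || (!((!p) || (!u))))
  WP_1: (p ==> ((!p) && (((!(p ==> u)) && (!q)) || (!((!p) || (!(p ==> u))))))) && ((!p) ==> (((!u) && (!q)) || (!((!p) || (!u)))))
  WP_2: (p ==> ((p ==> ((!p) && (((!(p ==> (p ==> u))) && (!q)) || (!((!p) || (!(p ==> (p ==> u)))))))) && ((!p) ==> (((!(p ==> u)) && (!q)) || (!((!p) || (!(p ==> u)))))))) && ((!p) ==> (((!u) && (!q)) || (!((!p) || (!u)))))
  WP_3: (p ==> ((p ==> ((p ==> ((!p) && (((!(p ==> (p ==> (p ==> u)))) && (!q)) || (!((!p) || (!(p ==> (p ==> (p ==> u))))))))) && ((!p) ==> (((!(p ==> (p ==> u))) && (!q)) || (!((!p) || (!(p ==> (p ==> u))))))))) && ((!p) ==> (((!(p ==> u)) && (!q)) || (!((!p) || (!(p ==> u)))))))) && ((!p) ==> (((!u) && (!q)) || (!((!p) || (!u)))))
So before the loop: (p ==> ((p ==> ((p ==> ((!p) && (((!(p ==> (p ==> (p ==> u)))) && (!q)) || (!((!p) || (!(p ==> (p ==> (p ==> u))))))))) && ((!p) ==> (((!(p ==> (p ==> u))) && (!q)) || (!((!p) || (!(p ==> (p ==> u))))))))) && ((!p) ==> (((!(p ==> u)) && (!q)) || (!((!p) || (!(p ==> u)))))))) && ((!p) ==> (((!u) && (!q)) || (!((!p) || (!u)))))
Answer: WP = (p ==> ((p ==> ((p ==> ((!p) && (((!(p ==> (p ==> (p ==> u)))) && (!q)) || (!((!p) || (!(p ==> (p ==> (p ==> u))))))))) && ((!p) ==> (((!(p ==> (p ==> u))) && (!q)) || (!((!p) || (!(p ==> (p ==> u))))))))) && ((!p) ==> (((!(p ==> u)) && (!q)) || (!((!p) || (!(p ==> u)))))))) && ((!p) ==> (((!u) && (!q)) || (!((!p) || (!u)))))


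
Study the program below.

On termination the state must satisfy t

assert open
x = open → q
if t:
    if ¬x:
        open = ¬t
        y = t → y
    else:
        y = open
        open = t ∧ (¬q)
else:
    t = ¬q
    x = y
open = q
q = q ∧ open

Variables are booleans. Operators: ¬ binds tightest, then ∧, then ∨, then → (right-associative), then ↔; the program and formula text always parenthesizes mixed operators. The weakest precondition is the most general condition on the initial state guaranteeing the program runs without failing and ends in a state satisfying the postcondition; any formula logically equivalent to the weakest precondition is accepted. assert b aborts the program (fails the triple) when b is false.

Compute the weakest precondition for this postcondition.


Working backward. After the program, t must hold.
Before q := q ∧ open: t
Before open := q: t
Then branch requires ((¬x) → t) ∧ (x → t); else branch requires ¬q.
Before the if: (t → (((¬x) → t) ∧ (x → t))) ∧ ((¬t) → (¬q))
Before x := open → q: (t → (((¬(open → q)) → t) ∧ ((open → q) → t))) ∧ ((¬t) → (¬q))
Before assert open: open ∧ (t → (((¬(open → q)) → t) ∧ ((open → q) → t))) ∧ ((¬t) → (¬q))
Answer: WP = open ∧ (t → (((¬(open → q)) → t) ∧ ((open → q) → t))) ∧ ((¬t) → (¬q))


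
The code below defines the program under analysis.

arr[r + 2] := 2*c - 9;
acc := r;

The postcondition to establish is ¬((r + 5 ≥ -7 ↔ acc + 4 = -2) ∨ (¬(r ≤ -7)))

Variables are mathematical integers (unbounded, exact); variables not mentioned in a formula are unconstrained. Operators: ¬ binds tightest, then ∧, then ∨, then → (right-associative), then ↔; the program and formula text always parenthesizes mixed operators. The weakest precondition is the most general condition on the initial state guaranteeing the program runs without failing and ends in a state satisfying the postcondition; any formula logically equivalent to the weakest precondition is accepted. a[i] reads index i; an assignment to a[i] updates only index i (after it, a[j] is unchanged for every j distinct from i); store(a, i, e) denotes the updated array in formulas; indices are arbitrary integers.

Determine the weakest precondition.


Working backward. After the program, the postcondition ¬((r + 5 ≥ -7 ↔ acc + 4 = -2) ∨ (¬(r ≤ -7))) must hold; in canonical form it is ¬((r ≥ -12 ↔ acc = -6) ∨ (¬(r ≤ -7))).
Before acc := r: ¬((r ≥ -12 ↔ r = -6) ∨ (¬(r ≤ -7)))
Before arr[r + 2] := 2*c - 9: ¬((r ≥ -12 ↔ r = -6) ∨ (¬(r ≤ -7)))
Answer: WP = ¬((r ≥ -12 ↔ r = -6) ∨ (¬(r ≤ -7)))


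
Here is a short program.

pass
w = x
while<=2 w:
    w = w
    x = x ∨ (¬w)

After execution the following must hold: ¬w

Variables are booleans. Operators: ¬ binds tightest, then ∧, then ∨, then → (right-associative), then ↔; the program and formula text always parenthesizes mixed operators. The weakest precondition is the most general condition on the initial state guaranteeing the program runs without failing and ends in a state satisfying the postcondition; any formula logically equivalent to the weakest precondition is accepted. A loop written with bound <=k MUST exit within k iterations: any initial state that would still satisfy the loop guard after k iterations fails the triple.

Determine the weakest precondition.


Working backward. After the program, ¬w must hold.
Before the loop (bound <=2), unroll the exhaustion recursion (WP_0 = exit-now case; WP_j = one more guarded iteration, up to j = 2):
  WP_0: ¬w
  WP_1: w → (¬w)
  WP_2: w → (w → (¬w))
So before the loop: w → (w → (¬w))
Before w := x: x → (x → (¬x))
Before skip: x → (x → (¬x))
Answer: WP = x → (x → (¬x))


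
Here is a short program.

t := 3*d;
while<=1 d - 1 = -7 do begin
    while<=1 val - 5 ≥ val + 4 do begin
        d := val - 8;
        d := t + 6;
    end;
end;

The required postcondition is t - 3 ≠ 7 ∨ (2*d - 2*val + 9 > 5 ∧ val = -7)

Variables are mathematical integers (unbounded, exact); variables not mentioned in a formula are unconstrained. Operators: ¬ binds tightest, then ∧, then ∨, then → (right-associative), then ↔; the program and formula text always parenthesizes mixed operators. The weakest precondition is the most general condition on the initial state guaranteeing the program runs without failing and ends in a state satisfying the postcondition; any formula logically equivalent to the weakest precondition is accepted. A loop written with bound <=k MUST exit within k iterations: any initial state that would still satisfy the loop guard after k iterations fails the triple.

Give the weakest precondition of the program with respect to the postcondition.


Working backward. After the program, the postcondition t - 3 ≠ 7 ∨ (2*d - 2*val + 9 > 5 ∧ val = -7) must hold; in canonical form it is t ≠ 10 ∨ (2*d > 2*val - 4 ∧ val = -7).
Before the loop (bound <=1), unroll the exhaustion recursion (WP_0 = exit-now case; WP_j = one more guarded iteration, up to j = 1):
  WP_0: (¬(d = -6)) ∧ (t ≠ 10 ∨ (2*d > 2*val - 4 ∧ val = -7))
  WP_1: (d = -6 → ((¬(d = -6)) ∧ (t ≠ 10 ∨ (2*d > 2*val - 4 ∧ val = -7)))) ∧ ((¬(d = -6)) → (t ≠ 10 ∨ (2*d > 2*val - 4 ∧ val = -7)))
So before the loop: (d = -6 → ((¬(d = -6)) ∧ (t ≠ 10 ∨ (2*d > 2*val - 4 ∧ val = -7)))) ∧ ((¬(d = -6)) → (t ≠ 10 ∨ (2*d > 2*val - 4 ∧ val = -7)))
Before t := 3*d: (d = -6 → ((¬(d = -6)) ∧ (3*d ≠ 10 ∨ (2*d > 2*val - 4 ∧ val = -7)))) ∧ ((¬(d = -6)) → (3*d ≠ 10 ∨ (2*d > 2*val - 4 ∧ val = -7)))
Answer: WP = (d = -6 → ((¬(d = -6)) ∧ (3*d ≠ 10 ∨ (2*d > 2*val - 4 ∧ val = -7)))) ∧ ((¬(d = -6)) → (3*d ≠ 10 ∨ (2*d > 2*val - 4 ∧ val = -7)))


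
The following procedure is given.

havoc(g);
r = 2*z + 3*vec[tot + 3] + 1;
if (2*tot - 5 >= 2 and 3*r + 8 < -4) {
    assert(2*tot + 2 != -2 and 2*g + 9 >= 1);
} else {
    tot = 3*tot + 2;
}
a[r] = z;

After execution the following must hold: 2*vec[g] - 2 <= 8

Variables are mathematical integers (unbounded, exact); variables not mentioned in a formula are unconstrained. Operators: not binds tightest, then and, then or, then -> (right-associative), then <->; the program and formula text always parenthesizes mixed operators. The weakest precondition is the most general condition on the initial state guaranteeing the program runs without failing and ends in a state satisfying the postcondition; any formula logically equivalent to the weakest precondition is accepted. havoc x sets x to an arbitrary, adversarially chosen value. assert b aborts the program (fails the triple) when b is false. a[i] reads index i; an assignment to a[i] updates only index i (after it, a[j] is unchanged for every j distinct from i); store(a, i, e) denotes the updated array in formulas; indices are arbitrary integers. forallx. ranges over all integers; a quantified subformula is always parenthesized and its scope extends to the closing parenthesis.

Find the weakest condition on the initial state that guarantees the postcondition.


Working backward. After the program, the postcondition 2*vec[g] - 2 <= 8 must hold; in canonical form it is 2*vec[g] <= 10.
Before a[r] := z: 2*vec[g] <= 10
Then branch requires 2*tot != -4 and 2*g >= -8 and 2*vec[g] <= 10; else branch requires 2*vec[g] <= 10.
Before the if: ((2*tot >= 7 and 3*r < -12) -> (2*tot != -4 and 2*g >= -8 and 2*vec[g] <= 10)) and ((not (2*tot >= 7 and 3*r < -12)) -> 2*vec[g] <= 10)
Before r := 2*z + 3*vec[tot + 3] + 1: ((2*tot >= 7 and 9*vec[tot + 3] + 6*z < -15) -> (2*tot != -4 and 2*g >= -8 and 2*vec[g] <= 10)) and ((not (2*tot >= 7 and 9*vec[tot + 3] + 6*z < -15)) -> 2*vec[g] <= 10)
Before havoc g: forall g_1. (((2*tot >= 7 and 9*vec[tot + 3] + 6*z < -15) -> (2*tot != -4 and 2*g_1 >= -8 and 2*vec[g_1] <= 10)) and ((not (2*tot >= 7 and 9*vec[tot + 3] + 6*z < -15)) -> 2*vec[g_1] <= 10))
Answer: WP = forall g_1. (((2*tot >= 7 and 9*vec[tot + 3] + 6*z < -15) -> (2*tot != -4 and 2*g_1 >= -8 and 2*vec[g_1] <= 10)) and ((not (2*tot >= 7 and 9*vec[tot + 3] + 6*z < -15)) -> 2*vec[g_1] <= 10))


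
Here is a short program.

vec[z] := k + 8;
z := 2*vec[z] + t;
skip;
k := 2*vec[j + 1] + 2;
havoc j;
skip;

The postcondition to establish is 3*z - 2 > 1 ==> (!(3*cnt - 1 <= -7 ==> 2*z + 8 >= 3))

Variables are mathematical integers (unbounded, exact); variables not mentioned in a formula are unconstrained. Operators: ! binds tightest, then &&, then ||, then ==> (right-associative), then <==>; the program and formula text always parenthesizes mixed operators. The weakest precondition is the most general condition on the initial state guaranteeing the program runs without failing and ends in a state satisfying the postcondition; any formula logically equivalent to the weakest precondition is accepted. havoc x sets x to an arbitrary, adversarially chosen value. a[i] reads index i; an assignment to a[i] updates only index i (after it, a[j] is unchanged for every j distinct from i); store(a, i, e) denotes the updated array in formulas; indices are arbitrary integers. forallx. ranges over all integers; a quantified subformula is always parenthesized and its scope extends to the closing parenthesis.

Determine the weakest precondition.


Working backward. After the program, the postcondition 3*z - 2 > 1 ==> (!(3*cnt - 1 <= -7 ==> 2*z + 8 >= 3)) must hold; in canonical form it is 3*z > 3 ==> (!(3*cnt <= -6 ==> 2*z >= -5)).
Before skip: 3*z > 3 ==> (!(3*cnt <= -6 ==> 2*z >= -5))
Before havoc j: 3*z > 3 ==> (!(3*cnt <= -6 ==> 2*z >= -5))
Before k := 2*vec[j + 1] + 2: 3*z > 3 ==> (!(3*cnt <= -6 ==> 2*z >= -5))
Before skip: 3*z > 3 ==> (!(3*cnt <= -6 ==> 2*z >= -5))
Before z := 2*vec[z] + t: 6*vec[z] + 3*t > 3 ==> (!(3*cnt <= -6 ==> 4*vec[z] + 2*t >= -5))
Before vec[z] := k + 8: 6*store(vec, z, k + 8)[z] + 3*t > 3 ==> (!(3*cnt <= -6 ==> 4*store(vec, z, k + 8)[z] + 2*t >= -5))
Answer: WP = 6*store(vec, z, k + 8)[z] + 3*t > 3 ==> (!(3*cnt <= -6 ==> 4*store(vec, z, k + 8)[z] + 2*t >= -5))


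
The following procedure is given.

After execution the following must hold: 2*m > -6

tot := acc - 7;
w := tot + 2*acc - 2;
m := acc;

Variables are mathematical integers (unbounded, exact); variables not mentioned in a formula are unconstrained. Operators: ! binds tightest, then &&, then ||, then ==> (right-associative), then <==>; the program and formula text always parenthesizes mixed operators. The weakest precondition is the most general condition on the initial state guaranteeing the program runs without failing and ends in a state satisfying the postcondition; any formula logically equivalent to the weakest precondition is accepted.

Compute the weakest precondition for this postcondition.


Working backward. After the program, 2*m > -6 must hold.
Before m := acc: 2*acc > -6
Before w := tot + 2*acc - 2: 2*acc > -6
Before tot := acc - 7: 2*acc > -6
Answer: WP = 2*acc > -6


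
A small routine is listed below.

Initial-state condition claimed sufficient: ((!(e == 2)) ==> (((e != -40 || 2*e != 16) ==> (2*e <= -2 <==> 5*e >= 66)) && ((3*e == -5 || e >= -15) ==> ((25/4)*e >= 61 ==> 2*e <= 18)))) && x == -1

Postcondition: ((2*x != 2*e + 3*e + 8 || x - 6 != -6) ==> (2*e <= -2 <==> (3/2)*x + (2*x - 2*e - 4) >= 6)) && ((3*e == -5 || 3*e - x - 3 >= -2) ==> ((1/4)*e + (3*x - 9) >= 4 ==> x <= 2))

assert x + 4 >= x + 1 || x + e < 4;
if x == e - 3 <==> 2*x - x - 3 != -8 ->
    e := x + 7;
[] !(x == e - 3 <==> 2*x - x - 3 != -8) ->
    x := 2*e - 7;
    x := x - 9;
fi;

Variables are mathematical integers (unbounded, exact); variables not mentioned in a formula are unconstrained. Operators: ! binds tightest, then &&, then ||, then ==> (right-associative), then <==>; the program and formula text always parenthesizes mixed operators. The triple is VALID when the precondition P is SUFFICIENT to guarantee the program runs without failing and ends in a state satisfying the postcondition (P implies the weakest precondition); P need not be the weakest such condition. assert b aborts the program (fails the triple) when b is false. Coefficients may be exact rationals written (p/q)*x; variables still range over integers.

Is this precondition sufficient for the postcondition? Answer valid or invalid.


Working backward. After the program, the postcondition ((2*x != 2*e + 3*e + 8 || x - 6 != -6) ==> (2*e <= -2 <==> (3/2)*x + (2*x - 2*e - 4) >= 6)) && ((3*e == -5 || 3*e - x - 3 >= -2) ==> ((1/4)*e + (3*x - 9) >= 4 ==> x <= 2)) must hold; in canonical form it is ((2*x != 5*e + 8 || x != 0) ==> (2*e <= -2 <==> (7/2)*x >= 2*e + 10)) && ((3*e == -5 || 3*e >= x + 1) ==> ((1/4)*e + 3*x >= 13 ==> x <= 2)).
Then branch requires ((3*x != -43 || x != 0) ==> (2*x <= -16 <==> (3/2)*x >= 24)) && ((3*x == -26 || 2*x >= -20) ==> ((13/4)*x >= 45/4 ==> x <= 2)); else branch requires ((e != -40 || 2*e != 16) ==> (2*e <= -2 <==> 5*e >= 66)) && ((3*e == -5 || e >= -15) ==> ((25/4)*e >= 61 ==> 2*e <= 18)).
Before the if: ((x == e - 3 <==> x != -5) ==> (((3*x != -43 || x != 0) ==> (2*x <= -16 <==> (3/2)*x >= 24)) && ((3*x == -26 || 2*x >= -20) ==> ((13/4)*x >= 45/4 ==> x <= 2)))) && ((!(x == e - 3 <==> x != -5)) ==> (((e != -40 || 2*e != 16) ==> (2*e <= -2 <==> 5*e >= 66)) && ((3*e == -5 || e >= -15) ==> ((25/4)*e >= 61 ==> 2*e <= 18))))
Before assert x + 4 >= x + 1 || x + e < 4: ((x == e - 3 <==> x != -5) ==> (((3*x != -43 || x != 0) ==> (2*x <= -16 <==> (3/2)*x >= 24)) && ((3*x == -26 || 2*x >= -20) ==> ((13/4)*x >= 45/4 ==> x <= 2)))) && ((!(x == e - 3 <==> x != -5)) ==> (((e != -40 || 2*e != 16) ==> (2*e <= -2 <==> 5*e >= 66)) && ((3*e == -5 || e >= -15) ==> ((25/4)*e >= 61 ==> 2*e <= 18))))
The weakest precondition is ((x == e - 3 <==> x != -5) ==> (((3*x != -43 || x != 0) ==> (2*x <= -16 <==> (3/2)*x >= 24)) && ((3*x == -26 || 2*x >= -20) ==> ((13/4)*x >= 45/4 ==> x <= 2)))) && ((!(x == e - 3 <==> x != -5)) ==> (((e != -40 || 2*e != 16) ==> (2*e <= -2 <==> 5*e >= 66)) && ((3*e == -5 || e >= -15) ==> ((25/4)*e >= 61 ==> 2*e <= 18)))).
Check whether ((!(e == 2)) ==> (((e != -40 || 2*e != 16) ==> (2*e <= -2 <==> 5*e >= 66)) && ((3*e == -5 || e >= -15) ==> ((25/4)*e >= 61 ==> 2*e <= 18)))) && x == -1 implies it.
Every state satisfying the precondition satisfies the weakest precondition: the implication holds.
Answer: valid


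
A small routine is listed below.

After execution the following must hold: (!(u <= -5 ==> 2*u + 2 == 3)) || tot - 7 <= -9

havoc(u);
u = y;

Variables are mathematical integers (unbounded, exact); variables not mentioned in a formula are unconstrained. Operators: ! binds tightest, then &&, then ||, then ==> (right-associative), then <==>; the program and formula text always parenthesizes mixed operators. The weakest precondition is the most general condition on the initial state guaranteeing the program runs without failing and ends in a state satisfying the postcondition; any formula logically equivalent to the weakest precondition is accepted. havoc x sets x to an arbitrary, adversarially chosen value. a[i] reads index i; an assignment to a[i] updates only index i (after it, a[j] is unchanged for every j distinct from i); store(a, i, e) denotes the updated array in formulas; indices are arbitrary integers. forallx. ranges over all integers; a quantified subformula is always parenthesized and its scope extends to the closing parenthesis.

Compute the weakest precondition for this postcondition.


Working backward. After the program, the postcondition (!(u <= -5 ==> 2*u + 2 == 3)) || tot - 7 <= -9 must hold; in canonical form it is (!(u <= -5 ==> 2*u == 1)) || tot <= -2.
Before u := y: (!(y <= -5 ==> 2*y == 1)) || tot <= -2
Before havoc u: (!(y <= -5 ==> 2*y == 1)) || tot <= -2
Answer: WP = (!(y <= -5 ==> 2*y == 1)) || tot <= -2


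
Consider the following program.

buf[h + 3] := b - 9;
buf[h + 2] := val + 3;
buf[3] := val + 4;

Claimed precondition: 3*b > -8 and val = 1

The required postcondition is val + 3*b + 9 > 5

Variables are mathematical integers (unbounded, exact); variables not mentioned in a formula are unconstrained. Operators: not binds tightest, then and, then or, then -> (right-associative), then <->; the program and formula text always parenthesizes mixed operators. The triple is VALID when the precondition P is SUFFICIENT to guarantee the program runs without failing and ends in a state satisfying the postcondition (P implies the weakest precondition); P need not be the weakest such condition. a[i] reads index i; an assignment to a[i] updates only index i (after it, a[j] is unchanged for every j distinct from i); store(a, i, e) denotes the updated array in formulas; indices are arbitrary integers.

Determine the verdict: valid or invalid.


Working backward. After the program, the postcondition val + 3*b + 9 > 5 must hold; in canonical form it is 3*b + val > -4.
Before buf[3] := val + 4: 3*b + val > -4
Before buf[h + 2] := val + 3: 3*b + val > -4
Before buf[h + 3] := b - 9: 3*b + val > -4
The weakest precondition is 3*b + val > -4.
Check whether 3*b > -8 and val = 1 implies it.
Countermodel: at the initial state b = -2, val = 1, the precondition holds but the weakest precondition fails.
Answer: invalid


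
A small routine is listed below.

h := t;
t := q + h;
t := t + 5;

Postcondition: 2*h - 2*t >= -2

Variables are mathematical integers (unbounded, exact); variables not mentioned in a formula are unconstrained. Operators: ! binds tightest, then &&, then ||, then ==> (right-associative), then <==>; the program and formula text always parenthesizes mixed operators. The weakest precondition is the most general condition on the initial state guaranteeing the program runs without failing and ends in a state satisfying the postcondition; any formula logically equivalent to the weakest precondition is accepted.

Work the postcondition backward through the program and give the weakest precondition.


Working backward. After the program, the postcondition 2*h - 2*t >= -2 must hold; in canonical form it is 2*h >= 2*t - 2.
Before t := t + 5: 2*h >= 2*t + 8
Before t := q + h: 2*q <= -8
Before h := t: 2*q <= -8
Answer: WP = 2*q <= -8


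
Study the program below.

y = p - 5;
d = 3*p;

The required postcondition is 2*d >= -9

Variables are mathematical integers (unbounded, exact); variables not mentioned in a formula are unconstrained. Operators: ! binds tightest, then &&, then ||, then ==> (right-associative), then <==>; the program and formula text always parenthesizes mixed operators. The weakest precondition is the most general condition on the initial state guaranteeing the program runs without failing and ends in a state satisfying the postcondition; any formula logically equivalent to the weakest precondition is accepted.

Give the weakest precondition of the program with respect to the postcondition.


Working backward. After the program, 2*d >= -9 must hold.
Before d := 3*p: 6*p >= -9
Before y := p - 5: 6*p >= -9
Answer: WP = 6*p >= -9


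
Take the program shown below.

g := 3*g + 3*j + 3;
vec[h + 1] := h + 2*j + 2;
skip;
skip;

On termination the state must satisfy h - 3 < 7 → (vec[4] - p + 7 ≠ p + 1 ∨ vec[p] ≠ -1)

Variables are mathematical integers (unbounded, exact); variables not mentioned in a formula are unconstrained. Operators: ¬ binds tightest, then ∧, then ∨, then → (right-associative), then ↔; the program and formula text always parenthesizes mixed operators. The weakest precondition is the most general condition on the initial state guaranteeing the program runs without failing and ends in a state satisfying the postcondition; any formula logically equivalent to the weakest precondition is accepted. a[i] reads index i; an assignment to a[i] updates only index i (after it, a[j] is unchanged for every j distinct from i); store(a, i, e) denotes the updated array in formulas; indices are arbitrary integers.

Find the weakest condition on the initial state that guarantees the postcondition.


Working backward. After the program, the postcondition h - 3 < 7 → (vec[4] - p + 7 ≠ p + 1 ∨ vec[p] ≠ -1) must hold; in canonical form it is h < 10 → (vec[4] ≠ 2*p - 6 ∨ vec[p] ≠ -1).
Before skip: h < 10 → (vec[4] ≠ 2*p - 6 ∨ vec[p] ≠ -1)
Before skip: h < 10 → (vec[4] ≠ 2*p - 6 ∨ vec[p] ≠ -1)
Before vec[h + 1] := h + 2*j + 2: h < 10 → (store(vec, h + 1, h + 2*j + 2)[4] ≠ 2*p - 6 ∨ store(vec, h + 1, h + 2*j + 2)[p] ≠ -1)
Before g := 3*g + 3*j + 3: h < 10 → (store(vec, h + 1, h + 2*j + 2)[4] ≠ 2*p - 6 ∨ store(vec, h + 1, h + 2*j + 2)[p] ≠ -1)
Answer: WP = h < 10 → (store(vec, h + 1, h + 2*j + 2)[4] ≠ 2*p - 6 ∨ store(vec, h + 1, h + 2*j + 2)[p] ≠ -1)


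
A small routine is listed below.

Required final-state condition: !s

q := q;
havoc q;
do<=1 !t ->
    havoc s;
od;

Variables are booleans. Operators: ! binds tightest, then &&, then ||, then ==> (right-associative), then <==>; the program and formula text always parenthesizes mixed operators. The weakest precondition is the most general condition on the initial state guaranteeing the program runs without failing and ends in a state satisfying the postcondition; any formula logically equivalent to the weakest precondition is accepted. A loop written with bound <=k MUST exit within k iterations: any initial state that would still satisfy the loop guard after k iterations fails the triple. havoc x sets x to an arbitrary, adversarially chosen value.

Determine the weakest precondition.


Working backward. After the program, !s must hold.
Before the loop (bound <=1), unroll the exhaustion recursion (WP_0 = exit-now case; WP_j = one more guarded iteration, up to j = 1):
  WP_0: t && (!s)
  WP_1: t && (t ==> (!s))
So before the loop: t && (t ==> (!s))
Before havoc q: t && (t ==> (!s))
Before q := q: t && (t ==> (!s))
Answer: WP = t && (t ==> (!s))


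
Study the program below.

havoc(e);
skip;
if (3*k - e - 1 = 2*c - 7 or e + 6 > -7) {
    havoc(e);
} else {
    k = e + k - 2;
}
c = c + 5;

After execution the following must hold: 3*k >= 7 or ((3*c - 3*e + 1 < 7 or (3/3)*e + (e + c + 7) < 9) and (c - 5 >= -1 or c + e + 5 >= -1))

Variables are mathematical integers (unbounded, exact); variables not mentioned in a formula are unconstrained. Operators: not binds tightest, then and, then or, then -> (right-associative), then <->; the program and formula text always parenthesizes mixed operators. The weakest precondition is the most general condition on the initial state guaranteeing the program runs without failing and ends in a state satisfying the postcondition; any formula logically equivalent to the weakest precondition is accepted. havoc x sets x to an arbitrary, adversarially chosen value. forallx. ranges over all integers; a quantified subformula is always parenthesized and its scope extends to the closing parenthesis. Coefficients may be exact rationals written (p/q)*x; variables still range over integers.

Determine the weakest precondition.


Working backward. After the program, the postcondition 3*k >= 7 or ((3*c - 3*e + 1 < 7 or (3/3)*e + (e + c + 7) < 9) and (c - 5 >= -1 or c + e + 5 >= -1)) must hold; in canonical form it is 3*k >= 7 or ((3*c < 3*e + 6 or c + 2*e < 2) and (c >= 4 or c + e >= -6)).
Before c := c + 5: 3*k >= 7 or ((3*c < 3*e - 9 or c + 2*e < -3) and (c >= -1 or c + e >= -11))
Then branch requires forall e_1. (3*k >= 7 or ((3*c < 3*e_1 - 9 or c + 2*e_1 < -3) and (c >= -1 or c + e_1 >= -11))); else branch requires 3*e + 3*k >= 13 or ((3*c < 3*e - 9 or c + 2*e < -3) and (c >= -1 or c + e >= -11)).
Before the if: ((3*k = 2*c + e - 6 or e > -13) -> (forall e_1. (3*k >= 7 or ((3*c < 3*e_1 - 9 or c + 2*e_1 < -3) and (c >= -1 or c + e_1 >= -11))))) and ((not (3*k = 2*c + e - 6 or e > -13)) -> (3*e + 3*k >= 13 or ((3*c < 3*e - 9 or c + 2*e < -3) and (c >= -1 or c + e >= -11))))
Before skip: ((3*k = 2*c + e - 6 or e > -13) -> (forall e_1. (3*k >= 7 or ((3*c < 3*e_1 - 9 or c + 2*e_1 < -3) and (c >= -1 or c + e_1 >= -11))))) and ((not (3*k = 2*c + e - 6 or e > -13)) -> (3*e + 3*k >= 13 or ((3*c < 3*e - 9 or c + 2*e < -3) and (c >= -1 or c + e >= -11))))
Before havoc e: forall e_2. (((3*k = 2*c + e_2 - 6 or e_2 > -13) -> (forall e_1. (3*k >= 7 or ((3*c < 3*e_1 - 9 or c + 2*e_1 < -3) and (c >= -1 or c + e_1 >= -11))))) and ((not (3*k = 2*c + e_2 - 6 or e_2 > -13)) -> (3*e_2 + 3*k >= 13 or ((3*c < 3*e_2 - 9 or c + 2*e_2 < -3) and (c >= -1 or c + e_2 >= -11)))))
Answer: WP = forall e_2. (((3*k = 2*c + e_2 - 6 or e_2 > -13) -> (forall e_1. (3*k >= 7 or ((3*c < 3*e_1 - 9 or c + 2*e_1 < -3) and (c >= -1 or c + e_1 >= -11))))) and ((not (3*k = 2*c + e_2 - 6 or e_2 > -13)) -> (3*e_2 + 3*k >= 13 or ((3*c < 3*e_2 - 9 or c + 2*e_2 < -3) and (c >= -1 or c + e_2 >= -11)))))


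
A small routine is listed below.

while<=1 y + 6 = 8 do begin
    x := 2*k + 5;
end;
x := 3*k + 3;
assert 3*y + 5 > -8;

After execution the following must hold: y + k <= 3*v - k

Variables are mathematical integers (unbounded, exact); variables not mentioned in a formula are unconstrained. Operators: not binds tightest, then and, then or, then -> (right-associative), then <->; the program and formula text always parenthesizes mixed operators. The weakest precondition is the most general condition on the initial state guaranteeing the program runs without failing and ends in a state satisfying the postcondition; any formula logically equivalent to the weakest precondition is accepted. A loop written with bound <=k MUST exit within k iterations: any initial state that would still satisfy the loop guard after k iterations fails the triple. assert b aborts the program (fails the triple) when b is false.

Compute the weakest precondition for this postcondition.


Working backward. After the program, the postcondition y + k <= 3*v - k must hold; in canonical form it is 2*k + y <= 3*v.
Before assert 3*y + 5 > -8: 3*y > -13 and 2*k + y <= 3*v
Before x := 3*k + 3: 3*y > -13 and 2*k + y <= 3*v
Before the loop (bound <=1), unroll the exhaustion recursion (WP_0 = exit-now case; WP_j = one more guarded iteration, up to j = 1):
  WP_0: (not (y = 2)) and 3*y > -13 and 2*k + y <= 3*v
  WP_1: (y = 2 -> ((not (y = 2)) and 3*y > -13 and 2*k + y <= 3*v)) and ((not (y = 2)) -> (3*y > -13 and 2*k + y <= 3*v))
So before the loop: (y = 2 -> ((not (y = 2)) and 3*y > -13 and 2*k + y <= 3*v)) and ((not (y = 2)) -> (3*y > -13 and 2*k + y <= 3*v))
Answer: WP = (y = 2 -> ((not (y = 2)) and 3*y > -13 and 2*k + y <= 3*v)) and ((not (y = 2)) -> (3*y > -13 and 2*k + y <= 3*v))
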